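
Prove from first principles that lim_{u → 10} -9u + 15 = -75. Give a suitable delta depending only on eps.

delta = eps/9

Let eps > 0 be given. We need delta > 0 so that 0 < |u − 10| < delta implies |(-9u + 15) + 75| < eps.
|(-9u + 15) + 75| = |-9u + 90| = 9|u − 10|.
So 9|u − 10| < eps exactly when |u − 10| < eps/9.
Choosing delta = eps/9 gives |(-9u + 15) + 75| = 9|u − 10| < eps whenever |u − 10| < delta.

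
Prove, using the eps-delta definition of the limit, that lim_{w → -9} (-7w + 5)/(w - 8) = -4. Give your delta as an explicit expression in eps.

Let eps > 0. We want delta > 0 with 0 < |w + 9| < delta ⇒ |(-7w + 5)/(w - 8) + 4| < eps.
Combining over a common denominator, (-7w + 5)/(w - 8) + 4 = [(-7w + 5)·(-17) − 68·(w - 8)] / [(-17)·(w - 8)] = 51(w + 9) / ((-17)(w - 8)).
So |(-7w + 5)/(w - 8) + 4| = 51|w + 9| / (17·|w − 8|).
Require delta ≤ 17/2, so |w − 8| ≥ |-17| − |w + 9| > 17 − 17/2 = 17/2.
Hence |(-7w + 5)/(w - 8) + 4| < 51|w + 9|/(17·(17/2)) = (6/17)|w + 9|, which is < eps once |w + 9| < (17/6)eps.
Take delta = min(17/2, (17/6)eps). Then 0 < |w + 9| < delta forces both bounds, so |(-7w + 5)/(w - 8) + 4| < eps.

delta = min(17/2, (17/6)eps)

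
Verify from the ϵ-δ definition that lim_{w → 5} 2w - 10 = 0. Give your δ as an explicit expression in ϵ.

δ = ϵ/2

Fix ϵ > 0. We need δ > 0 so that 0 < |w − 5| < δ implies |(2w - 10)| < ϵ.
|(2w - 10)| = |2w - 10| = 2|w − 5|.
Thus it suffices that |w − 5| < ϵ/2.
Take δ = ϵ/2. If 0 < |w − 5| < δ then |(2w - 10)| = 2|w − 5| < 2·(ϵ/2) = ϵ.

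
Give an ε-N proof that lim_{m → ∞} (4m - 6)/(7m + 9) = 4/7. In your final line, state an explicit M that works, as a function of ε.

M = (78/49)/ε

Fix ε > 0. For m ≥ 1, |(4m - 6)/(7m + 9) − (4/7)| = |-78|/(7(7m + 9)) = 78/(7(7m + 9)).
Since 7m + 9 ≥ 7m for m ≥ 1, this is ≤ 78/(7·7m) = (78/49)/m.
So |(4m - 6)/(7m + 9) − (4/7)| < ε whenever m > (78/49)/ε.
Take M = (78/49)/ε. If m > M then |(4m - 6)/(7m + 9) − (4/7)| ≤ (78/49)/m < ε.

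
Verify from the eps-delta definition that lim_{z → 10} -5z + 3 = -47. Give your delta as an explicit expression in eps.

Let eps > 0. We need delta > 0 so that 0 < |z − 10| < delta implies |(-5z + 3) + 47| < eps.
|(-5z + 3) + 47| = |-5z + 50| = 5|z − 10|.
Thus it suffices that |z − 10| < eps/5.
Choosing delta = eps/5 gives |(-5z + 3) + 47| = 5|z − 10| < eps whenever |z − 10| < delta.

delta = eps/5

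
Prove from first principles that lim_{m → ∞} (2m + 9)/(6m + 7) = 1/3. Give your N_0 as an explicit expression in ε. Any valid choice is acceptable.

Suppose ε > 0. For m ≥ 1, |(2m + 9)/(6m + 7) − (1/3)| = |40|/(6(6m + 7)) = 40/(6(6m + 7)).
Since 6m + 7 ≥ 6m for m ≥ 1, this is ≤ 40/(6·6m) = (10/9)/m.
So |(2m + 9)/(6m + 7) − (1/3)| < ε whenever m > (10/9)/ε.
Take N_0 = (10/9)/ε. If m > N_0 then |(2m + 9)/(6m + 7) − (1/3)| ≤ (10/9)/m < ε.

N_0 = (10/9)/ε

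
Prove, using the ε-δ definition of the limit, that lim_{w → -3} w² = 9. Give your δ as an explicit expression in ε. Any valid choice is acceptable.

Let ε > 0 be given. We seek δ > 0 with 0 < |w + 3| < δ ⇒ |w² − 9| < ε.
Factor: w² − 9 = (w + 3)(w - 3), so |w² − 9| = |w + 3|·|w - 3|.
Impose δ ≤ 1 so that |w| < 4; then |w - 3| ≤ 7.
Hence |w² − 9| ≤ 7|w + 3|, which is < ε once |w + 3| < ε/7.
Take δ = min(1, ε/7). If 0 < |w + 3| < δ then both bounds hold and |w² − 9| ≤ 7|w + 3| < 7·(ε/7) = ε.

δ = min(1, ε/7)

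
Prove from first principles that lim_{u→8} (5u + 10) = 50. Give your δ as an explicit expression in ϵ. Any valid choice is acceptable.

δ = ϵ/5

Let ϵ > 0. We need δ > 0 so that 0 < |u − 8| < δ implies |(5u + 10) − 50| < ϵ.
|(5u + 10) − 50| = |5u - 40| = 5|u − 8|.
So 5|u − 8| < ϵ exactly when |u − 8| < ϵ/5.
Take δ = ϵ/5. If 0 < |u − 8| < δ then |(5u + 10) − 50| = 5|u − 8| < 5·(ϵ/5) = ϵ.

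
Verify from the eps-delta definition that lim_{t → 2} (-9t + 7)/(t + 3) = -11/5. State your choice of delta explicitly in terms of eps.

delta = min(5/2, (25/68)eps)

Let eps > 0. We want delta > 0 with 0 < |t − 2| < delta ⇒ |(-9t + 7)/(t + 3) + 11/5| < eps.
Combining over a common denominator, (-9t + 7)/(t + 3) + 11/5 = [(-9t + 7)·5 − (-11)·(t + 3)] / [5·(t + 3)] = -34(t − 2) / (5(t + 3)).
So |(-9t + 7)/(t + 3) + 11/5| = 34|t − 2| / (5·|t + 3|).
Require delta ≤ 5/2, so |t + 3| ≥ |5| − |t − 2| > 5 − 5/2 = 5/2.
Hence |(-9t + 7)/(t + 3) + 11/5| < 34|t − 2|/(5·(5/2)) = (68/25)|t − 2|, which is < eps once |t − 2| < (25/68)eps.
Take delta = min(5/2, (25/68)eps). Then 0 < |t − 2| < delta forces both bounds, so |(-9t + 7)/(t + 3) + 11/5| < eps.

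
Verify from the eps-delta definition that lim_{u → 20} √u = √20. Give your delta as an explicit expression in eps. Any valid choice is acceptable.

Let eps > 0 be given. We want delta > 0 such that 0 < |u − 20| < delta implies |√u − √20| < eps.
Rationalise: √u − √20 = (u − 20)/(√u + √20), so |√u − √20| = |u − 20|/(√u + √20).
Restrict delta ≤ 20 so that |u − 20| < 20 forces u > 0, and then √u + √20 > √20.
Hence |√u − √20| < |u − 20|/√20, which is < eps once |u − 20| < √20·eps.
Take delta = min(20, √20·eps). If 0 < |u − 20| < delta then u > 0 and |√u − √20| < |u − 20|/√20 < eps.

delta = min(20, √20·eps)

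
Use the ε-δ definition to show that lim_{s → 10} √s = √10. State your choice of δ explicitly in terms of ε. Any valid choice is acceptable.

δ = min(10, √10·ε)

Fix ε > 0. We want δ > 0 such that 0 < |s − 10| < δ implies |√s − √10| < ε.
Rationalise: √s − √10 = (s − 10)/(√s + √10), so |√s − √10| = |s − 10|/(√s + √10).
Restrict δ ≤ 10 so that |s − 10| < 10 forces s > 0, and then √s + √10 > √10.
Hence |√s − √10| < |s − 10|/√10, which is < ε once |s − 10| < √10·ε.
Take δ = min(10, √10·ε). If 0 < |s − 10| < δ then s > 0 and |√s − √10| < |s − 10|/√10 < ε.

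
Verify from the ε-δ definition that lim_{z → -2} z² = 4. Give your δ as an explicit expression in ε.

δ = min(2, ε/6)

Suppose ε > 0. We seek δ > 0 with 0 < |z + 2| < δ ⇒ |z² − 4| < ε.
Factor: z² − 4 = (z + 2)(z - 2), so |z² − 4| = |z + 2|·|z - 2|.
Impose δ ≤ 2 so that |z| < 4; then |z - 2| ≤ 6.
Hence |z² − 4| ≤ 6|z + 2|, which is < ε once |z + 2| < ε/6.
Take δ = min(2, ε/6). If 0 < |z + 2| < δ then both bounds hold and |z² − 4| ≤ 6|z + 2| < 6·(ε/6) = ε.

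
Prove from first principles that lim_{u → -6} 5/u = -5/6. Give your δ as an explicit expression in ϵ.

δ = min(3, (18/5)ϵ)

Let ϵ > 0. We seek δ > 0 such that 0 < |u + 6| < δ implies |5/u + 5/6| < ϵ.
|5/u + 5/6| = 5·|-6 − u|/(6·|u|) = 5|u + 6|/(6|u|).
Restrict δ ≤ 3. Then |u + 6| < 3 gives |u| > 3, so 6|u| > 18.
Then |5/u + 5/6| < 5|u + 6|/18, which is < ϵ when |u + 6| < (18/5)ϵ.
Take δ = min(3, (18/5)ϵ). Then 0 < |u + 6| < δ gives both |u + 6| < 3 and |u + 6| < (18/5)ϵ, so |5/u + 5/6| < ϵ.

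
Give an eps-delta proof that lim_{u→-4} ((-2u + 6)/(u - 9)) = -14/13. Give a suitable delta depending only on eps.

Suppose eps > 0. We want delta > 0 with 0 < |u + 4| < delta ⇒ |(-2u + 6)/(u - 9) + 14/13| < eps.
Combining over a common denominator, (-2u + 6)/(u - 9) + 14/13 = [(-2u + 6)·(-13) − 14·(u - 9)] / [(-13)·(u - 9)] = 12(u + 4) / ((-13)(u - 9)).
So |(-2u + 6)/(u - 9) + 14/13| = 12|u + 4| / (13·|u − 9|).
Restrict delta ≤ 13/2. Then |u + 4| < 13/2 gives |u − 9| = |(u + 4) + (-13)| ≥ 13 − 13/2 = 13/2.
Hence |(-2u + 6)/(u - 9) + 14/13| < 12|u + 4|/(13·(13/2)) = (24/169)|u + 4|, which is < eps once |u + 4| < (169/24)eps.
Take delta = min(13/2, (169/24)eps). Then 0 < |u + 4| < delta forces both bounds, so |(-2u + 6)/(u - 9) + 14/13| < eps.

delta = min(13/2, (169/24)eps)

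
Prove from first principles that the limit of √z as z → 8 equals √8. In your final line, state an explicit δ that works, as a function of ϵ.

δ = min(8, √8·ϵ)

Let ϵ > 0. We want δ > 0 such that 0 < |z − 8| < δ implies |√z − √8| < ϵ.
Multiplying by the conjugate, |√z − √8| = |z − 8|/(√z + √8).
Restrict δ ≤ 8 so that |z − 8| < 8 forces z > 0, and then √z + √8 > √8.
Hence |√z − √8| < |z − 8|/√8, which is < ϵ once |z − 8| < √8·ϵ.
Take δ = min(8, √8·ϵ). If 0 < |z − 8| < δ then z > 0 and |√z − √8| < |z − 8|/√8 < ϵ.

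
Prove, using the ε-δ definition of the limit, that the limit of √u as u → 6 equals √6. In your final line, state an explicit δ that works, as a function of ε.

Let ε > 0 be given. We want δ > 0 such that 0 < |u − 6| < δ implies |√u − √6| < ε.
Rationalise: √u − √6 = (u − 6)/(√u + √6), so |√u − √6| = |u − 6|/(√u + √6).
Restrict δ ≤ 6 so that |u − 6| < 6 forces u > 0, and then √u + √6 > √6.
Hence |√u − √6| < |u − 6|/√6, which is < ε once |u − 6| < √6·ε.
Take δ = min(6, √6·ε). If 0 < |u − 6| < δ then u > 0 and |√u − √6| < |u − 6|/√6 < ε.

δ = min(6, √6·ε)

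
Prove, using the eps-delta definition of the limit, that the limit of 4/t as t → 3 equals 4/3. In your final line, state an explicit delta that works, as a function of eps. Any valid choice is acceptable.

Fix eps > 0. We seek delta > 0 such that 0 < |t − 3| < delta implies |4/t − (4/3)| < eps.
|4/t − (4/3)| = 4·|3 − t|/(3·|t|) = 4|t − 3|/(3|t|).
Restrict delta ≤ 3/2. Then |t − 3| < 3/2 gives |t| > 3/2, so 3|t| > 9/2.
Then |4/t − (4/3)| < 4|t − 3|/(9/2), which is < eps when |t − 3| < (9/8)eps.
Take delta = min(3/2, (9/8)eps). Then 0 < |t − 3| < delta gives both |t − 3| < 3/2 and |t − 3| < (9/8)eps, so |4/t − (4/3)| < eps.

delta = min(3/2, (9/8)eps)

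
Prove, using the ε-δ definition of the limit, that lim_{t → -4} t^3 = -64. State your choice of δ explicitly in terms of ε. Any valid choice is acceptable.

Let ε > 0. We seek δ > 0 with 0 < |t + 4| < δ ⇒ |t^3 + 64| < ε.
Factor: t^3 + 64 = (t + 4)(t^2 - 4t + 16), so |t^3 + 64| = |t + 4|·|t^2 - 4t + 16|.
Restrict δ ≤ 1. Then |t + 4| < 1 gives |t| < 5, so by the triangle inequality |t^2 - 4t + 16| ≤ 5^2 + 4·5 + 16 = 61.
Hence |t^3 + 64| ≤ 61|t + 4|, which is < ε once |t + 4| < ε/61.
Take δ = min(1, ε/61). If 0 < |t + 4| < δ then both bounds hold and |t^3 + 64| ≤ 61|t + 4| < 61·(ε/61) = ε.

δ = min(1, ε/61)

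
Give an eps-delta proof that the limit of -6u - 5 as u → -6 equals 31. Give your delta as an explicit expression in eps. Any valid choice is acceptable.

Fix eps > 0. We need delta > 0 so that 0 < |u + 6| < delta implies |(-6u - 5) − 31| < eps.
|(-6u - 5) − 31| = |-6u - 36| = 6|u + 6|.
So 6|u + 6| < eps exactly when |u + 6| < eps/6.
Take delta = eps/6. If 0 < |u + 6| < delta then |(-6u - 5) − 31| = 6|u + 6| < 6·(eps/6) = eps.

delta = eps/6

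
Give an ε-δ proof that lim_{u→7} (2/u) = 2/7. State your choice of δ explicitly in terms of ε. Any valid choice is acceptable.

δ = min(7/2, (49/4)ε)

Fix ε > 0. We seek δ > 0 such that 0 < |u − 7| < δ implies |2/u − (2/7)| < ε.
|2/u − (2/7)| = 2·|7 − u|/(7·|u|) = 2|u − 7|/(7|u|).
Restrict δ ≤ 7/2. Then |u − 7| < 7/2 gives |u| > 7/2, so 7|u| > 49/2.
Then |2/u − (2/7)| < 2|u − 7|/(49/2), which is < ε when |u − 7| < (49/4)ε.
Take δ = min(7/2, (49/4)ε). Then 0 < |u − 7| < δ gives both |u − 7| < 7/2 and |u − 7| < (49/4)ε, so |2/u − (2/7)| < ε.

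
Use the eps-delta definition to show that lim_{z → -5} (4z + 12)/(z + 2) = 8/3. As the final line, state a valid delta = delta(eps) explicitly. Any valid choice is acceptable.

delta = min(3/2, (9/8)eps)

Let eps > 0. We want delta > 0 with 0 < |z + 5| < delta ⇒ |(4z + 12)/(z + 2) − (8/3)| < eps.
Combining over a common denominator, (4z + 12)/(z + 2) − (8/3) = [(4z + 12)·(-3) − (-8)·(z + 2)] / [(-3)·(z + 2)] = -4(z + 5) / ((-3)(z + 2)).
So |(4z + 12)/(z + 2) − (8/3)| = 4|z + 5| / (3·|z + 2|).
Require delta ≤ 3/2, so |z + 2| ≥ |-3| − |z + 5| > 3 − 3/2 = 3/2.
Hence |(4z + 12)/(z + 2) − (8/3)| < 4|z + 5|/(3·(3/2)) = (8/9)|z + 5|, which is < eps once |z + 5| < (9/8)eps.
Take delta = min(3/2, (9/8)eps). Then 0 < |z + 5| < delta forces both bounds, so |(4z + 12)/(z + 2) − (8/3)| < eps.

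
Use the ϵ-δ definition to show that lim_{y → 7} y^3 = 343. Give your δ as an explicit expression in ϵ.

Let ϵ > 0 be given. We seek δ > 0 with 0 < |y − 7| < δ ⇒ |y^3 − 343| < ϵ.
Factor: y^3 − 343 = (y − 7)(y^2 + 7y + 49), so |y^3 − 343| = |y − 7|·|y^2 + 7y + 49|.
Impose δ ≤ 1 so that |y| < 8; then |y^2 + 7y + 49| ≤ 169.
Hence |y^3 − 343| ≤ 169|y − 7|, which is < ϵ once |y − 7| < ϵ/169.
Take δ = min(1, ϵ/169). If 0 < |y − 7| < δ then both bounds hold and |y^3 − 343| ≤ 169|y − 7| < 169·(ϵ/169) = ϵ.

δ = min(1, ϵ/169)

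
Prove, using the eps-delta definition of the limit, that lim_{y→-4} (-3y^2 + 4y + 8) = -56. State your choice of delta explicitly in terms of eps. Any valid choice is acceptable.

Suppose eps > 0. We want delta > 0 such that 0 < |y + 4| < delta implies |(-3y^2 + 4y + 8) + 56| < eps.
(-3y^2 + 4y + 8) + 56 = -3y^2 + 4y + 64 = (y + 4)(-3y + 16).
So |(-3y^2 + 4y + 8) + 56| = |y + 4|·|-3y + 16|.
Require delta ≤ 1. Then |y + 4| < 1 gives |y| < 5, and by the triangle inequality |-3y + 16| ≤ 3·5 + 16 = 31.
Hence |(-3y^2 + 4y + 8) + 56| ≤ 31|y + 4| < eps provided |y + 4| < eps/31.
Choosing delta = min(1, eps/31) ensures both conditions, hence |(-3y^2 + 4y + 8) + 56| < eps.

delta = min(1, eps/31)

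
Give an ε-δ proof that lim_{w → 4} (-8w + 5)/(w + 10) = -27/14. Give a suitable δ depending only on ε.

Fix ε > 0. We want δ > 0 with 0 < |w − 4| < δ ⇒ |(-8w + 5)/(w + 10) + 27/14| < ε.
Combining over a common denominator, (-8w + 5)/(w + 10) + 27/14 = [(-8w + 5)·14 − (-27)·(w + 10)] / [14·(w + 10)] = -85(w − 4) / (14(w + 10)).
So |(-8w + 5)/(w + 10) + 27/14| = 85|w − 4| / (14·|w + 10|).
Require δ ≤ 7, so |w + 10| ≥ |14| − |w − 4| > 14 − 7 = 7.
Hence |(-8w + 5)/(w + 10) + 27/14| < 85|w − 4|/(14·7) = (85/98)|w − 4|, which is < ε once |w − 4| < (98/85)ε.
Take δ = min(7, (98/85)ε). Then 0 < |w − 4| < δ forces both bounds, so |(-8w + 5)/(w + 10) + 27/14| < ε.

δ = min(7, (98/85)ε)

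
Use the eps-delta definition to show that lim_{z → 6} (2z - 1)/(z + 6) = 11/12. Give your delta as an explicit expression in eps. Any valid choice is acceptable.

delta = min(6, (72/13)eps)

Suppose eps > 0. We want delta > 0 with 0 < |z − 6| < delta ⇒ |(2z - 1)/(z + 6) − (11/12)| < eps.
Combining over a common denominator, (2z - 1)/(z + 6) − (11/12) = [(2z - 1)·12 − 11·(z + 6)] / [12·(z + 6)] = 13(z − 6) / (12(z + 6)).
So |(2z - 1)/(z + 6) − (11/12)| = 13|z − 6| / (12·|z + 6|).
Require delta ≤ 6, so |z + 6| ≥ |12| − |z − 6| > 12 − 6 = 6.
Hence |(2z - 1)/(z + 6) − (11/12)| < 13|z − 6|/(12·6) = (13/72)|z − 6|, which is < eps once |z − 6| < (72/13)eps.
Take delta = min(6, (72/13)eps). Then 0 < |z − 6| < delta forces both bounds, so |(2z - 1)/(z + 6) − (11/12)| < eps.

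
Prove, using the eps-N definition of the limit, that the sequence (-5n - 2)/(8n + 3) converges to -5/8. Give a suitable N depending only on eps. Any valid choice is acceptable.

Suppose eps > 0. For n ≥ 1, |(-5n - 2)/(8n + 3) + 5/8| = |-1|/(8(8n + 3)) = 1/(8(8n + 3)).
Since 8n + 3 ≥ 8n for n ≥ 1, this is ≤ 1/(8·8n) = (1/64)/n.
So |(-5n - 2)/(8n + 3) + 5/8| < eps whenever n > (1/64)/eps.
Take N = (1/64)/eps. If n > N then |(-5n - 2)/(8n + 3) + 5/8| ≤ (1/64)/n < eps.

N = (1/64)/eps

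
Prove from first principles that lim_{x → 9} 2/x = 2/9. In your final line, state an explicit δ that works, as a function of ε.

δ = min(9/2, (81/4)ε)

Fix ε > 0. We seek δ > 0 such that 0 < |x − 9| < δ implies |2/x − (2/9)| < ε.
|2/x − (2/9)| = 2·|9 − x|/(9·|x|) = 2|x − 9|/(9|x|).
Require δ ≤ 9/2 so that |x| > 9 − 9/2 = 9/2, hence 9|x| > 81/2.
Then |2/x − (2/9)| < 2|x − 9|/(81/2), which is < ε when |x − 9| < (81/4)ε.
Take δ = min(9/2, (81/4)ε). Then 0 < |x − 9| < δ gives both |x − 9| < 9/2 and |x − 9| < (81/4)ε, so |2/x − (2/9)| < ε.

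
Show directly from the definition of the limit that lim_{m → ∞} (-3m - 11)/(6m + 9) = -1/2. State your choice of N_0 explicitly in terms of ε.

Let ε > 0. For m ≥ 1, |(-3m - 11)/(6m + 9) + 1/2| = |-39|/(6(6m + 9)) = 39/(6(6m + 9)).
Since 6m + 9 ≥ 6m for m ≥ 1, this is ≤ 39/(6·6m) = (13/12)/m.
So |(-3m - 11)/(6m + 9) + 1/2| < ε whenever m > (13/12)/ε.
Take N_0 = (13/12)/ε. If m > N_0 then |(-3m - 11)/(6m + 9) + 1/2| ≤ (13/12)/m < ε.

N_0 = (13/12)/ε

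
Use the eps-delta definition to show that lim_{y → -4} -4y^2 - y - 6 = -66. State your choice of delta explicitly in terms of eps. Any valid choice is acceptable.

delta = min(1, eps/35)

Suppose eps > 0. We want delta > 0 such that 0 < |y + 4| < delta implies |(-4y^2 - y - 6) + 66| < eps.
(-4y^2 - y - 6) + 66 = -4y^2 - y + 60 = (y + 4)(-4y + 15).
So |(-4y^2 - y - 6) + 66| = |y + 4|·|-4y + 15|.
Require delta ≤ 1. Then |y + 4| < 1 gives |y| < 5, and by the triangle inequality |-4y + 15| ≤ 4·5 + 15 = 35.
Hence |(-4y^2 - y - 6) + 66| ≤ 35|y + 4| < eps provided |y + 4| < eps/35.
Choosing delta = min(1, eps/35) ensures both conditions, hence |(-4y^2 - y - 6) + 66| < eps.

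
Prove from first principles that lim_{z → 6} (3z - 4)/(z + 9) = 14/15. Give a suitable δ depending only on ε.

δ = min(15/2, (225/62)ε)

Suppose ε > 0. We want δ > 0 with 0 < |z − 6| < δ ⇒ |(3z - 4)/(z + 9) − (14/15)| < ε.
Combining over a common denominator, (3z - 4)/(z + 9) − (14/15) = [(3z - 4)·15 − 14·(z + 9)] / [15·(z + 9)] = 31(z − 6) / (15(z + 9)).
So |(3z - 4)/(z + 9) − (14/15)| = 31|z − 6| / (15·|z + 9|).
Require δ ≤ 15/2, so |z + 9| ≥ |15| − |z − 6| > 15 − 15/2 = 15/2.
Hence |(3z - 4)/(z + 9) − (14/15)| < 31|z − 6|/(15·(15/2)) = (62/225)|z − 6|, which is < ε once |z − 6| < (225/62)ε.
Take δ = min(15/2, (225/62)ε). Then 0 < |z − 6| < δ forces both bounds, so |(3z - 4)/(z + 9) − (14/15)| < ε.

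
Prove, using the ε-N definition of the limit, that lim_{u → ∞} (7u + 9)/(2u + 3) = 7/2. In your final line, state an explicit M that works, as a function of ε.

Fix ε > 0. We seek M > 0 such that u > M implies |(7u + 9)/(2u + 3) − (7/2)| < ε.
(7u + 9)/(2u + 3) − (7/2) = (2(7u + 9) − 7(2u + 3)) / (2(2u + 3)) = -3/(2(2u + 3)).
For u > 0 we have 2u + 3 > 2u, so |(7u + 9)/(2u + 3) − (7/2)| = 3/(2(2u + 3)) < 3/(2·2u) = (3/4)/u.
Thus |(7u + 9)/(2u + 3) − (7/2)| < ε whenever u > (3/4)/ε.
Take M = (3/4)/ε. If u > M then |(7u + 9)/(2u + 3) − (7/2)| < (3/4)/u < ε.

M = (3/4)/ε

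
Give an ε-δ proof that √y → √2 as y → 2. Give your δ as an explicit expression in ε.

δ = min(2, √2·ε)

Let ε > 0 be given. We want δ > 0 such that 0 < |y − 2| < δ implies |√y − √2| < ε.
Multiplying by the conjugate, |√y − √2| = |y − 2|/(√y + √2).
Restrict δ ≤ 2 so that |y − 2| < 2 forces y > 0, and then √y + √2 > √2.
Hence |√y − √2| < |y − 2|/√2, which is < ε once |y − 2| < √2·ε.
Take δ = min(2, √2·ε). If 0 < |y − 2| < δ then y > 0 and |√y − √2| < |y − 2|/√2 < ε.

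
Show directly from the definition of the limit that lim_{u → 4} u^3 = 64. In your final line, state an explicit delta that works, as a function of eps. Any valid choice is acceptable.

delta = min(1, eps/61)

Suppose eps > 0. We seek delta > 0 with 0 < |u − 4| < delta ⇒ |u^3 − 64| < eps.
Factor: u^3 − 64 = (u − 4)(u^2 + 4u + 16), so |u^3 − 64| = |u − 4|·|u^2 + 4u + 16|.
Restrict delta ≤ 1. Then |u − 4| < 1 gives |u| < 5, so by the triangle inequality |u^2 + 4u + 16| ≤ 5^2 + 4·5 + 16 = 61.
Hence |u^3 − 64| ≤ 61|u − 4|, which is < eps once |u − 4| < eps/61.
Take delta = min(1, eps/61). If 0 < |u − 4| < delta then both bounds hold and |u^3 − 64| ≤ 61|u − 4| < 61·(eps/61) = eps.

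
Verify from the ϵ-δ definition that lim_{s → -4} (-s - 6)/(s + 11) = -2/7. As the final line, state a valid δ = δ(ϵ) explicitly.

δ = min(7/2, (49/10)ϵ)

Let ϵ > 0. We want δ > 0 with 0 < |s + 4| < δ ⇒ |(-s - 6)/(s + 11) + 2/7| < ϵ.
Combining over a common denominator, (-s - 6)/(s + 11) + 2/7 = [(-s - 6)·7 − (-2)·(s + 11)] / [7·(s + 11)] = -5(s + 4) / (7(s + 11)).
So |(-s - 6)/(s + 11) + 2/7| = 5|s + 4| / (7·|s + 11|).
Restrict δ ≤ 7/2. Then |s + 4| < 7/2 gives |s + 11| = |(s + 4) + 7| ≥ 7 − 7/2 = 7/2.
Hence |(-s - 6)/(s + 11) + 2/7| < 5|s + 4|/(7·(7/2)) = (10/49)|s + 4|, which is < ϵ once |s + 4| < (49/10)ϵ.
Take δ = min(7/2, (49/10)ϵ). Then 0 < |s + 4| < δ forces both bounds, so |(-s - 6)/(s + 11) + 2/7| < ϵ.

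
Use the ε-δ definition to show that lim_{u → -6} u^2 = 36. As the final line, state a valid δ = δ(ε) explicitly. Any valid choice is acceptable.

δ = min(1, ε/13)

Fix ε > 0. We seek δ > 0 with 0 < |u + 6| < δ ⇒ |u^2 − 36| < ε.
Factor: u^2 − 36 = (u + 6)(u - 6), so |u^2 − 36| = |u + 6|·|u - 6|.
Restrict δ ≤ 1. Then |u + 6| < 1 gives |u| < 7, so by the triangle inequality |u - 6| ≤ 7 + 6 = 13.
Hence |u^2 − 36| ≤ 13|u + 6|, which is < ε once |u + 6| < ε/13.
Take δ = min(1, ε/13). If 0 < |u + 6| < δ then both bounds hold and |u^2 − 36| ≤ 13|u + 6| < 13·(ε/13) = ε.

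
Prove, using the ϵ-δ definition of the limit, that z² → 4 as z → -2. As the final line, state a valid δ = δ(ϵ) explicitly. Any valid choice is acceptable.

Let ϵ > 0. We seek δ > 0 with 0 < |z + 2| < δ ⇒ |z² − 4| < ϵ.
Factor: z² − 4 = (z + 2)(z - 2), so |z² − 4| = |z + 2|·|z - 2|.
Impose δ ≤ 1 so that |z| < 3; then |z - 2| ≤ 5.
Hence |z² − 4| ≤ 5|z + 2|, which is < ϵ once |z + 2| < ϵ/5.
Take δ = min(1, ϵ/5). If 0 < |z + 2| < δ then both bounds hold and |z² − 4| ≤ 5|z + 2| < 5·(ϵ/5) = ϵ.

δ = min(1, ϵ/5)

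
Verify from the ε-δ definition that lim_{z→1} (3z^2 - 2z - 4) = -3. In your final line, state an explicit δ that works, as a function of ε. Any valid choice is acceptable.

Suppose ε > 0. We want δ > 0 such that 0 < |z − 1| < δ implies |(3z^2 - 2z - 4) + 3| < ε.
(3z^2 - 2z - 4) + 3 = 3z^2 - 2z - 1 = (z − 1)(3z + 1).
So |(3z^2 - 2z - 4) + 3| = |z − 1|·|3z + 1|.
Assume first that |z − 1| < 2, so |z| < 3. Then |3z + 1| ≤ 3·3 + 1 = 10.
Hence |(3z^2 - 2z - 4) + 3| ≤ 10|z − 1| < ε provided |z − 1| < ε/10.
Choosing δ = min(2, ε/10) ensures both conditions, hence |(3z^2 - 2z - 4) + 3| < ε.

δ = min(2, ε/10)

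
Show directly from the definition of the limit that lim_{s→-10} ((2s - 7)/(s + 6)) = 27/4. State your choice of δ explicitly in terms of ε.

Fix ε > 0. We want δ > 0 with 0 < |s + 10| < δ ⇒ |(2s - 7)/(s + 6) − (27/4)| < ε.
Combining over a common denominator, (2s - 7)/(s + 6) − (27/4) = [(2s - 7)·(-4) − (-27)·(s + 6)] / [(-4)·(s + 6)] = 19(s + 10) / ((-4)(s + 6)).
So |(2s - 7)/(s + 6) − (27/4)| = 19|s + 10| / (4·|s + 6|).
Require δ ≤ 2, so |s + 6| ≥ |-4| − |s + 10| > 4 − 2 = 2.
Hence |(2s - 7)/(s + 6) − (27/4)| < 19|s + 10|/(4·2) = (19/8)|s + 10|, which is < ε once |s + 10| < (8/19)ε.
Take δ = min(2, (8/19)ε). Then 0 < |s + 10| < δ forces both bounds, so |(2s - 7)/(s + 6) − (27/4)| < ε.

δ = min(2, (8/19)ε)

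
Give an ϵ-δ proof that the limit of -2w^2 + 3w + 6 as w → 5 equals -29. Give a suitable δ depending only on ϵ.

δ = min(2, ϵ/21)

Let ϵ > 0. We want δ > 0 such that 0 < |w − 5| < δ implies |(-2w^2 + 3w + 6) + 29| < ϵ.
(-2w^2 + 3w + 6) + 29 = -2w^2 + 3w + 35 = (w − 5)(-2w - 7).
So |(-2w^2 + 3w + 6) + 29| = |w − 5|·|-2w - 7|.
Assume first that |w − 5| < 2, so |w| < 7. Then |-2w - 7| ≤ 2·7 + 7 = 21.
Hence |(-2w^2 + 3w + 6) + 29| ≤ 21|w − 5| < ϵ provided |w − 5| < ϵ/21.
Take δ = min(2, ϵ/21). Then 0 < |w − 5| < δ gives both |w − 5| < 2 and |w − 5| < ϵ/21, so |(-2w^2 + 3w + 6) + 29| < ϵ.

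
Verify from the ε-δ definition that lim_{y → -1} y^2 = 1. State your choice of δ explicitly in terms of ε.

Let ε > 0 be given. We seek δ > 0 with 0 < |y + 1| < δ ⇒ |y^2 − 1| < ε.
Factor: y^2 − 1 = (y + 1)(y - 1), so |y^2 − 1| = |y + 1|·|y - 1|.
Restrict δ ≤ 1. Then |y + 1| < 1 gives |y| < 2, so by the triangle inequality |y - 1| ≤ 2 + 1 = 3.
Hence |y^2 − 1| ≤ 3|y + 1|, which is < ε once |y + 1| < ε/3.
Take δ = min(1, ε/3). If 0 < |y + 1| < δ then both bounds hold and |y^2 − 1| ≤ 3|y + 1| < 3·(ε/3) = ε.

δ = min(1, ε/3)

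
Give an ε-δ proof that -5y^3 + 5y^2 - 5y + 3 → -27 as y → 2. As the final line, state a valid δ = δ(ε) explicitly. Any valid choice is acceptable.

Let ε > 0 be given. We want δ > 0 such that 0 < |y − 2| < δ implies |(-5y^3 + 5y^2 - 5y + 3) + 27| < ε.
(-5y^3 + 5y^2 - 5y + 3) + 27 = -5y^3 + 5y^2 - 5y + 30 = (y − 2)(-5y^2 - 5y - 15).
So |(-5y^3 + 5y^2 - 5y + 3) + 27| = |y − 2|·|-5y^2 - 5y - 15|.
Assume first that |y − 2| < 1, so |y| < 3. Then |-5y^2 - 5y - 15| ≤ 5·3^2 + 5·3 + 15 = 75.
Hence |(-5y^3 + 5y^2 - 5y + 3) + 27| ≤ 75|y − 2| < ε provided |y − 2| < ε/75.
Choosing δ = min(1, ε/75) ensures both conditions, hence |(-5y^3 + 5y^2 - 5y + 3) + 27| < ε.

δ = min(1, ε/75)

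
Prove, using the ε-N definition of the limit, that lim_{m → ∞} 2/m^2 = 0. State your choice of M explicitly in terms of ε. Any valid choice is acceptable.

M = (2/ε)^{1/2}

Fix ε > 0. For m ≥ 1, |2/m^2 − 0| = 2/m^2.
2/m^2 < ε ⇔ m^2 > 2/ε ⇔ m > (2/ε)^{1/2}.
Take M = (2/ε)^{1/2}. Then m > M implies 2/m^2 < ε.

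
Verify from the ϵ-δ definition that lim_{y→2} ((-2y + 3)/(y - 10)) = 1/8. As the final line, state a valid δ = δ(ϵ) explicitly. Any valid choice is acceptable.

Fix ϵ > 0. We want δ > 0 with 0 < |y − 2| < δ ⇒ |(-2y + 3)/(y - 10) − (1/8)| < ϵ.
Combining over a common denominator, (-2y + 3)/(y - 10) − (1/8) = [(-2y + 3)·(-8) − (-1)·(y - 10)] / [(-8)·(y - 10)] = 17(y − 2) / ((-8)(y - 10)).
So |(-2y + 3)/(y - 10) − (1/8)| = 17|y − 2| / (8·|y − 10|).
Require δ ≤ 4, so |y − 10| ≥ |-8| − |y − 2| > 8 − 4 = 4.
Hence |(-2y + 3)/(y - 10) − (1/8)| < 17|y − 2|/(8·4) = (17/32)|y − 2|, which is < ϵ once |y − 2| < (32/17)ϵ.
Take δ = min(4, (32/17)ϵ). Then 0 < |y − 2| < δ forces both bounds, so |(-2y + 3)/(y - 10) − (1/8)| < ϵ.

δ = min(4, (32/17)ϵ)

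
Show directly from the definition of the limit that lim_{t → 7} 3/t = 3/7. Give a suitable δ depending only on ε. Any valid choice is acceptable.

δ = min(7/2, (49/6)ε)

Let ε > 0. We seek δ > 0 such that 0 < |t − 7| < δ implies |3/t − (3/7)| < ε.
|3/t − (3/7)| = 3·|7 − t|/(7·|t|) = 3|t − 7|/(7|t|).
Restrict δ ≤ 7/2. Then |t − 7| < 7/2 gives |t| > 7/2, so 7|t| > 49/2.
Then |3/t − (3/7)| < 3|t − 7|/(49/2), which is < ε when |t − 7| < (49/6)ε.
Take δ = min(7/2, (49/6)ε). Then 0 < |t − 7| < δ gives both |t − 7| < 7/2 and |t − 7| < (49/6)ε, so |3/t − (3/7)| < ε.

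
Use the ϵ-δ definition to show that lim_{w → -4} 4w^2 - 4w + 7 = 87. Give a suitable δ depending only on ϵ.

δ = min(1, ϵ/40)

Suppose ϵ > 0. We want δ > 0 such that 0 < |w + 4| < δ implies |(4w^2 - 4w + 7) − 87| < ϵ.
(4w^2 - 4w + 7) − 87 = 4w^2 - 4w - 80 = (w + 4)(4w - 20).
So |(4w^2 - 4w + 7) − 87| = |w + 4|·|4w - 20|.
Require δ ≤ 1. Then |w + 4| < 1 gives |w| < 5, and by the triangle inequality |4w - 20| ≤ 4·5 + 20 = 40.
Hence |(4w^2 - 4w + 7) − 87| ≤ 40|w + 4| < ϵ provided |w + 4| < ϵ/40.
Choosing δ = min(1, ϵ/40) ensures both conditions, hence |(4w^2 - 4w + 7) − 87| < ϵ.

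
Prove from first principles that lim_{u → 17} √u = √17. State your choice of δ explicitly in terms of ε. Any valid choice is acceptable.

Let ε > 0. We want δ > 0 such that 0 < |u − 17| < δ implies |√u − √17| < ε.
Multiplying by the conjugate, |√u − √17| = |u − 17|/(√u + √17).
Restrict δ ≤ 17 so that |u − 17| < 17 forces u > 0, and then √u + √17 > √17.
Hence |√u − √17| < |u − 17|/√17, which is < ε once |u − 17| < √17·ε.
Take δ = min(17, √17·ε). If 0 < |u − 17| < δ then u > 0 and |√u − √17| < |u − 17|/√17 < ε.

δ = min(17, √17·ε)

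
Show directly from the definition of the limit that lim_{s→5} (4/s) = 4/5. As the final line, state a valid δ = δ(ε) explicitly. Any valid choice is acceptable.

Suppose ε > 0. We seek δ > 0 such that 0 < |s − 5| < δ implies |4/s − (4/5)| < ε.
|4/s − (4/5)| = 4·|5 − s|/(5·|s|) = 4|s − 5|/(5|s|).
Restrict δ ≤ 5/2. Then |s − 5| < 5/2 gives |s| > 5/2, so 5|s| > 25/2.
Then |4/s − (4/5)| < 4|s − 5|/(25/2), which is < ε when |s − 5| < (25/8)ε.
Take δ = min(5/2, (25/8)ε). Then 0 < |s − 5| < δ gives both |s − 5| < 5/2 and |s − 5| < (25/8)ε, so |4/s − (4/5)| < ε.

δ = min(5/2, (25/8)ε)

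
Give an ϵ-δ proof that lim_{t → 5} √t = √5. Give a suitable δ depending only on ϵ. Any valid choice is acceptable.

Let ϵ > 0 be given. We want δ > 0 such that 0 < |t − 5| < δ implies |√t − √5| < ϵ.
Multiplying by the conjugate, |√t − √5| = |t − 5|/(√t + √5).
Restrict δ ≤ 5 so that |t − 5| < 5 forces t > 0, and then √t + √5 > √5.
Hence |√t − √5| < |t − 5|/√5, which is < ϵ once |t − 5| < √5·ϵ.
Take δ = min(5, √5·ϵ). If 0 < |t − 5| < δ then t > 0 and |√t − √5| < |t − 5|/√5 < ϵ.

δ = min(5, √5·ϵ)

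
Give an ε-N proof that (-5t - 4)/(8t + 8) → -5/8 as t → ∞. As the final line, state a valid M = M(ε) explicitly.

M = (1/8)/ε

Fix ε > 0. We seek M > 0 such that t > M implies |(-5t - 4)/(8t + 8) + 5/8| < ε.
(-5t - 4)/(8t + 8) + 5/8 = (8(-5t - 4) − (-5)(8t + 8)) / (8(8t + 8)) = 8/(8(8t + 8)).
For t > 0 we have 8t + 8 > 8t, so |(-5t - 4)/(8t + 8) + 5/8| = 8/(8(8t + 8)) < 8/(8·8t) = (1/8)/t.
Thus |(-5t - 4)/(8t + 8) + 5/8| < ε whenever t > (1/8)/ε.
Take M = (1/8)/ε. If t > M then |(-5t - 4)/(8t + 8) + 5/8| < (1/8)/t < ε.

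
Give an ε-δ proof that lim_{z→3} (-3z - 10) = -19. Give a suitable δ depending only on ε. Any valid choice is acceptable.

Fix ε > 0. We need δ > 0 so that 0 < |z − 3| < δ implies |(-3z - 10) + 19| < ε.
|(-3z - 10) + 19| = |-3z + 9| = 3|z − 3|.
Thus it suffices that |z − 3| < ε/3.
Take δ = ε/3. If 0 < |z − 3| < δ then |(-3z - 10) + 19| = 3|z − 3| < 3·(ε/3) = ε.

δ = ε/3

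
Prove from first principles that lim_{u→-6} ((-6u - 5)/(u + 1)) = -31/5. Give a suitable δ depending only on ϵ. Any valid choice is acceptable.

δ = min(5/2, (25/2)ϵ)

Suppose ϵ > 0. We want δ > 0 with 0 < |u + 6| < δ ⇒ |(-6u - 5)/(u + 1) + 31/5| < ϵ.
Combining over a common denominator, (-6u - 5)/(u + 1) + 31/5 = [(-6u - 5)·(-5) − 31·(u + 1)] / [(-5)·(u + 1)] = -1(u + 6) / ((-5)(u + 1)).
So |(-6u - 5)/(u + 1) + 31/5| = |u + 6| / (5·|u + 1|).
Restrict δ ≤ 5/2. Then |u + 6| < 5/2 gives |u + 1| = |(u + 6) + (-5)| ≥ 5 − 5/2 = 5/2.
Hence |(-6u - 5)/(u + 1) + 31/5| < |u + 6|/(5·(5/2)) = (2/25)|u + 6|, which is < ϵ once |u + 6| < (25/2)ϵ.
Take δ = min(5/2, (25/2)ϵ). Then 0 < |u + 6| < δ forces both bounds, so |(-6u - 5)/(u + 1) + 31/5| < ϵ.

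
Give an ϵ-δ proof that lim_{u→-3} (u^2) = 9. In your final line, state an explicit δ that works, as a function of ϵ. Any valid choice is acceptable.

δ = min(1, ϵ/7)

Let ϵ > 0 be given. We seek δ > 0 with 0 < |u + 3| < δ ⇒ |u^2 − 9| < ϵ.
Factor: u^2 − 9 = (u + 3)(u - 3), so |u^2 − 9| = |u + 3|·|u - 3|.
Restrict δ ≤ 1. Then |u + 3| < 1 gives |u| < 4, so by the triangle inequality |u - 3| ≤ 4 + 3 = 7.
Hence |u^2 − 9| ≤ 7|u + 3|, which is < ϵ once |u + 3| < ϵ/7.
Take δ = min(1, ϵ/7). If 0 < |u + 3| < δ then both bounds hold and |u^2 − 9| ≤ 7|u + 3| < 7·(ϵ/7) = ϵ.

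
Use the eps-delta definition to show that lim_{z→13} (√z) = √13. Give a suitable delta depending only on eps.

delta = min(13, √13·eps)

Let eps > 0 be given. We want delta > 0 such that 0 < |z − 13| < delta implies |√z − √13| < eps.
Multiplying by the conjugate, |√z − √13| = |z − 13|/(√z + √13).
Restrict delta ≤ 13 so that |z − 13| < 13 forces z > 0, and then √z + √13 > √13.
Hence |√z − √13| < |z − 13|/√13, which is < eps once |z − 13| < √13·eps.
Take delta = min(13, √13·eps). If 0 < |z − 13| < delta then z > 0 and |√z − √13| < |z − 13|/√13 < eps.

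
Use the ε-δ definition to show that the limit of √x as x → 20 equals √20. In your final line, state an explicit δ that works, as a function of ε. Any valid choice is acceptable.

Suppose ε > 0. We want δ > 0 such that 0 < |x − 20| < δ implies |√x − √20| < ε.
Rationalise: √x − √20 = (x − 20)/(√x + √20), so |√x − √20| = |x − 20|/(√x + √20).
Restrict δ ≤ 20 so that |x − 20| < 20 forces x > 0, and then √x + √20 > √20.
Hence |√x − √20| < |x − 20|/√20, which is < ε once |x − 20| < √20·ε.
Take δ = min(20, √20·ε). If 0 < |x − 20| < δ then x > 0 and |√x − √20| < |x − 20|/√20 < ε.

δ = min(20, √20·ε)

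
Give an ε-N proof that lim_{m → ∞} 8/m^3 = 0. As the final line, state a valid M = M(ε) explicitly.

M = (8/ε)^{1/3}

Suppose ε > 0. For m ≥ 1, |8/m^3 − 0| = 8/m^3.
8/m^3 < ε ⇔ m^3 > 8/ε ⇔ m > (8/ε)^{1/3}.
Take M = (8/ε)^{1/3}. Then m > M implies 8/m^3 < ε.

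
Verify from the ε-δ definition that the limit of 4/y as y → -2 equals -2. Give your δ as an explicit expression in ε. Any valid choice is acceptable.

δ = min(1, (1/2)ε)

Let ε > 0 be given. We seek δ > 0 such that 0 < |y + 2| < δ implies |4/y + 2| < ε.
|4/y + 2| = 4·|-2 − y|/(2·|y|) = 4|y + 2|/(2|y|).
Require δ ≤ 1 so that |y| > 2 − 1 = 1, hence 2|y| > 2.
Then |4/y + 2| < 4|y + 2|/2, which is < ε when |y + 2| < (1/2)ε.
Take δ = min(1, (1/2)ε). Then 0 < |y + 2| < δ gives both |y + 2| < 1 and |y + 2| < (1/2)ε, so |4/y + 2| < ε.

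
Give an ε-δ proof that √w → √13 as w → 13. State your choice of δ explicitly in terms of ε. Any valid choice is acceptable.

Let ε > 0 be given. We want δ > 0 such that 0 < |w − 13| < δ implies |√w − √13| < ε.
Multiplying by the conjugate, |√w − √13| = |w − 13|/(√w + √13).
Restrict δ ≤ 13 so that |w − 13| < 13 forces w > 0, and then √w + √13 > √13.
Hence |√w − √13| < |w − 13|/√13, which is < ε once |w − 13| < √13·ε.
Take δ = min(13, √13·ε). If 0 < |w − 13| < δ then w > 0 and |√w − √13| < |w − 13|/√13 < ε.

δ = min(13, √13·ε)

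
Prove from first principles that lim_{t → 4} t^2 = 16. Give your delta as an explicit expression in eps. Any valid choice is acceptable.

delta = min(1, eps/9)

Let eps > 0 be given. We seek delta > 0 with 0 < |t − 4| < delta ⇒ |t^2 − 16| < eps.
Factor: t^2 − 16 = (t − 4)(t + 4), so |t^2 − 16| = |t − 4|·|t + 4|.
Impose delta ≤ 1 so that |t| < 5; then |t + 4| ≤ 9.
Hence |t^2 − 16| ≤ 9|t − 4|, which is < eps once |t − 4| < eps/9.
Take delta = min(1, eps/9). If 0 < |t − 4| < delta then both bounds hold and |t^2 − 16| ≤ 9|t − 4| < 9·(eps/9) = eps.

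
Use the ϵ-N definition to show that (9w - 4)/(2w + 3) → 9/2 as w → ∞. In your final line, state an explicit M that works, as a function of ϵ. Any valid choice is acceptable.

Fix ϵ > 0. We seek M > 0 such that w > M implies |(9w - 4)/(2w + 3) − (9/2)| < ϵ.
(9w - 4)/(2w + 3) − (9/2) = (2(9w - 4) − 9(2w + 3)) / (2(2w + 3)) = -35/(2(2w + 3)).
For w > 0 we have 2w + 3 > 2w, so |(9w - 4)/(2w + 3) − (9/2)| = 35/(2(2w + 3)) < 35/(2·2w) = (35/4)/w.
Thus |(9w - 4)/(2w + 3) − (9/2)| < ϵ whenever w > (35/4)/ϵ.
Take M = (35/4)/ϵ. If w > M then |(9w - 4)/(2w + 3) − (9/2)| < (35/4)/w < ϵ.

M = (35/4)/ϵ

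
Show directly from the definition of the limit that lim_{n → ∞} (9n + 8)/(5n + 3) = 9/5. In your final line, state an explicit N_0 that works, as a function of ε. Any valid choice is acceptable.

Let ε > 0 be given. For n ≥ 1, |(9n + 8)/(5n + 3) − (9/5)| = |13|/(5(5n + 3)) = 13/(5(5n + 3)).
Since 5n + 3 ≥ 5n for n ≥ 1, this is ≤ 13/(5·5n) = (13/25)/n.
So |(9n + 8)/(5n + 3) − (9/5)| < ε whenever n > (13/25)/ε.
Take N_0 = (13/25)/ε. If n > N_0 then |(9n + 8)/(5n + 3) − (9/5)| ≤ (13/25)/n < ε.

N_0 = (13/25)/ε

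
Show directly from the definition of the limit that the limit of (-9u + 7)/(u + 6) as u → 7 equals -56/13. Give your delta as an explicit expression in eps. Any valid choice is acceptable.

Let eps > 0 be given. We want delta > 0 with 0 < |u − 7| < delta ⇒ |(-9u + 7)/(u + 6) + 56/13| < eps.
Combining over a common denominator, (-9u + 7)/(u + 6) + 56/13 = [(-9u + 7)·13 − (-56)·(u + 6)] / [13·(u + 6)] = -61(u − 7) / (13(u + 6)).
So |(-9u + 7)/(u + 6) + 56/13| = 61|u − 7| / (13·|u + 6|).
Restrict delta ≤ 13/2. Then |u − 7| < 13/2 gives |u + 6| = |(u − 7) + 13| ≥ 13 − 13/2 = 13/2.
Hence |(-9u + 7)/(u + 6) + 56/13| < 61|u − 7|/(13·(13/2)) = (122/169)|u − 7|, which is < eps once |u − 7| < (169/122)eps.
Take delta = min(13/2, (169/122)eps). Then 0 < |u − 7| < delta forces both bounds, so |(-9u + 7)/(u + 6) + 56/13| < eps.

delta = min(13/2, (169/122)eps)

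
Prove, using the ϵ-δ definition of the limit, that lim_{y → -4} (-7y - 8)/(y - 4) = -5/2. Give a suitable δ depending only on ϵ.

Suppose ϵ > 0. We want δ > 0 with 0 < |y + 4| < δ ⇒ |(-7y - 8)/(y - 4) + 5/2| < ϵ.
Combining over a common denominator, (-7y - 8)/(y - 4) + 5/2 = [(-7y - 8)·(-8) − 20·(y - 4)] / [(-8)·(y - 4)] = 36(y + 4) / ((-8)(y - 4)).
So |(-7y - 8)/(y - 4) + 5/2| = 36|y + 4| / (8·|y − 4|).
Restrict δ ≤ 4. Then |y + 4| < 4 gives |y − 4| = |(y + 4) + (-8)| ≥ 8 − 4 = 4.
Hence |(-7y - 8)/(y - 4) + 5/2| < 36|y + 4|/(8·4) = (9/8)|y + 4|, which is < ϵ once |y + 4| < (8/9)ϵ.
Take δ = min(4, (8/9)ϵ). Then 0 < |y + 4| < δ forces both bounds, so |(-7y - 8)/(y - 4) + 5/2| < ϵ.

δ = min(4, (8/9)ϵ)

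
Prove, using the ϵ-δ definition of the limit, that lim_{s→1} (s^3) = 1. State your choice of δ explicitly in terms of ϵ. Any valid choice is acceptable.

Suppose ϵ > 0. We seek δ > 0 with 0 < |s − 1| < δ ⇒ |s^3 − 1| < ϵ.
Factor: s^3 − 1 = (s − 1)(s^2 + s + 1), so |s^3 − 1| = |s − 1|·|s^2 + s + 1|.
Impose δ ≤ 2 so that |s| < 3; then |s^2 + s + 1| ≤ 13.
Hence |s^3 − 1| ≤ 13|s − 1|, which is < ϵ once |s − 1| < ϵ/13.
Take δ = min(2, ϵ/13). If 0 < |s − 1| < δ then both bounds hold and |s^3 − 1| ≤ 13|s − 1| < 13·(ϵ/13) = ϵ.

δ = min(2, ϵ/13)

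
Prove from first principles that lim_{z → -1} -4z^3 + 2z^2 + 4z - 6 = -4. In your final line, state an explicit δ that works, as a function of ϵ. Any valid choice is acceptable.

Let ϵ > 0 be given. We want δ > 0 such that 0 < |z + 1| < δ implies |(-4z^3 + 2z^2 + 4z - 6) + 4| < ϵ.
(-4z^3 + 2z^2 + 4z - 6) + 4 = -4z^3 + 2z^2 + 4z - 2 = (z + 1)(-4z^2 + 6z - 2).
So |(-4z^3 + 2z^2 + 4z - 6) + 4| = |z + 1|·|-4z^2 + 6z - 2|.
Require δ ≤ 2. Then |z + 1| < 2 gives |z| < 3, and by the triangle inequality |-4z^2 + 6z - 2| ≤ 4·3^2 + 6·3 + 2 = 56.
Hence |(-4z^3 + 2z^2 + 4z - 6) + 4| ≤ 56|z + 1| < ϵ provided |z + 1| < ϵ/56.
Choosing δ = min(2, ϵ/56) ensures both conditions, hence |(-4z^3 + 2z^2 + 4z - 6) + 4| < ϵ.

δ = min(2, ϵ/56)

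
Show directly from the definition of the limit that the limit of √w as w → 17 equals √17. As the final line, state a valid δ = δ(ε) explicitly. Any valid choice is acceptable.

δ = min(17, √17·ε)

Let ε > 0. We want δ > 0 such that 0 < |w − 17| < δ implies |√w − √17| < ε.
Rationalise: √w − √17 = (w − 17)/(√w + √17), so |√w − √17| = |w − 17|/(√w + √17).
Restrict δ ≤ 17 so that |w − 17| < 17 forces w > 0, and then √w + √17 > √17.
Hence |√w − √17| < |w − 17|/√17, which is < ε once |w − 17| < √17·ε.
Take δ = min(17, √17·ε). If 0 < |w − 17| < δ then w > 0 and |√w − √17| < |w − 17|/√17 < ε.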